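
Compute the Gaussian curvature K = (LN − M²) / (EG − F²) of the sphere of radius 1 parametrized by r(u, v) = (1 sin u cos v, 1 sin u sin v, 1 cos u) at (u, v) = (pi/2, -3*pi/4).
K = 1

Coefficients of the first fundamental form: E = 1, F = 0, G = sin(u)^2.
Coefficients of the second fundamental form: L = -sin(u)/Abs(sin(u)), M = 0, N = -sin(u)^3/Abs(sin(u)).
Assemble K = (LN − M²)/(EG − F²) = 1. At (u, v) = (pi/2, -3*pi/4): K = 1.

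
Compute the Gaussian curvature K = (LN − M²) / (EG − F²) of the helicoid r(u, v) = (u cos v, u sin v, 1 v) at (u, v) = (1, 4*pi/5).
K = -1/4

Coefficients of the first fundamental form: E = 1, F = 0, G = u^2 + 1.
Coefficients of the second fundamental form: L = 0, M = -1/sqrt(u^2 + 1), N = 0.
Assemble K = (LN − M²)/(EG − F²) = -1/(u^2 + 1)^2. At (u, v) = (1, 4*pi/5): K = -1/4.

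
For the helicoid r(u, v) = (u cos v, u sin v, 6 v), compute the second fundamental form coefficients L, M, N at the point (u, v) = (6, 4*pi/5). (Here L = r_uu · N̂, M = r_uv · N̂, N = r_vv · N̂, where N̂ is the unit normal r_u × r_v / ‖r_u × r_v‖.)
L = 0;  M = -sqrt(2)/2;  N = 0

Compute the unit normal N̂(u, v) = (6*sin(v)/sqrt(u^2 + 36), -6*cos(v)/sqrt(u^2 + 36), u/sqrt(u^2 + 36)), and the second partials r_uu, r_uv, r_vv. Take dot products:
  L(u, v) = r_uu · N̂ = 0,
  M(u, v) = r_uv · N̂ = -6/sqrt(u^2 + 36),
  N(u, v) = r_vv · N̂ = 0.
Evaluating at (u, v) = (6, 4*pi/5):
  L = 0, M = -sqrt(2)/2, N = 0.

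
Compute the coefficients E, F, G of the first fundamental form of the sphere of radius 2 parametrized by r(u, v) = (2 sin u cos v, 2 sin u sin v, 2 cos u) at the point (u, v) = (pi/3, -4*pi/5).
E = 4;  F = 0;  G = 3

Partials: r_u = (2*cos(u)*cos(v), 2*sin(v)*cos(u), -2*sin(u)), r_v = (-2*sin(u)*sin(v), 2*sin(u)*cos(v), 0). As functions of (u, v):
  E = r_u · r_u = 4,
  F = r_u · r_v = 0,
  G = r_v · r_v = 4*sin(u)^2.
Evaluating at (u, v) = (pi/3, -4*pi/5): E = 4, F = 0, G = 3.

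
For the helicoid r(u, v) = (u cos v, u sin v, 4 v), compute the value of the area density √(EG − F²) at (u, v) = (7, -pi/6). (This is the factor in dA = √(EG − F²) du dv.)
√(EG − F²)|_{(7, -pi/6)} = sqrt(65)

E = 1, F = 0, G = u^2 + 16, so EG − F² = u^2 + 16. Taking the positive square root: √(EG − F²) = sqrt(u^2 + 16). At (u, v) = (7, -pi/6): sqrt(65).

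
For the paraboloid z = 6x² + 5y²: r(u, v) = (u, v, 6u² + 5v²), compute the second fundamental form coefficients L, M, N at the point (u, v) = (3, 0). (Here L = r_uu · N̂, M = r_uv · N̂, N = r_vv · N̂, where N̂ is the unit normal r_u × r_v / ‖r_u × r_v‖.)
L = 12*sqrt(1297)/1297;  M = 0;  N = 10*sqrt(1297)/1297

Compute the unit normal N̂(u, v) = (-12*u/sqrt(144*u^2 + 100*v^2 + 1), -10*v/sqrt(144*u^2 + 100*v^2 + 1), 1/sqrt(144*u^2 + 100*v^2 + 1)), and the second partials r_uu, r_uv, r_vv. Take dot products:
  L(u, v) = r_uu · N̂ = 12/sqrt(144*u^2 + 100*v^2 + 1),
  M(u, v) = r_uv · N̂ = 0,
  N(u, v) = r_vv · N̂ = 10/sqrt(144*u^2 + 100*v^2 + 1).
Evaluating at (u, v) = (3, 0):
  L = 12*sqrt(1297)/1297, M = 0, N = 10*sqrt(1297)/1297.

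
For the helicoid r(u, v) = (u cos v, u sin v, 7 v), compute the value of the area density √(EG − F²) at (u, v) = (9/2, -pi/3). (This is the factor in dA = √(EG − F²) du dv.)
√(EG − F²)|_{(9/2, -pi/3)} = sqrt(277)/2

E = 1, F = 0, G = u^2 + 49, so EG − F² = u^2 + 49. Taking the positive square root: √(EG − F²) = sqrt(u^2 + 49). At (u, v) = (9/2, -pi/3): sqrt(277)/2.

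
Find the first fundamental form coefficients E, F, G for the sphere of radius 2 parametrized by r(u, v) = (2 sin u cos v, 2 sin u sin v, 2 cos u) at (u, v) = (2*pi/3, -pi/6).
E = 4;  F = 0;  G = 3

Partials: r_u = (2*cos(u)*cos(v), 2*sin(v)*cos(u), -2*sin(u)), r_v = (-2*sin(u)*sin(v), 2*sin(u)*cos(v), 0). As functions of (u, v):
  E = r_u · r_u = 4,
  F = r_u · r_v = 0,
  G = r_v · r_v = 4*sin(u)^2.
Evaluating at (u, v) = (2*pi/3, -pi/6): E = 4, F = 0, G = 3.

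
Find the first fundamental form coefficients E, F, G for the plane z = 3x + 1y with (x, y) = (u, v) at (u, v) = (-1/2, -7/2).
E = 10;  F = 3;  G = 2

Partials: r_u = (1, 0, 3), r_v = (0, 1, 1). As functions of (u, v):
  E = r_u · r_u = 10,
  F = r_u · r_v = 3,
  G = r_v · r_v = 2.
Evaluating at (u, v) = (-1/2, -7/2): E = 10, F = 3, G = 2.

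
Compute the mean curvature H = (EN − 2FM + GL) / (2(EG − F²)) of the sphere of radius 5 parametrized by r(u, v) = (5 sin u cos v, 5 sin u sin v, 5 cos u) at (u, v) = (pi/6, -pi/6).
H = -1/5

With E = 25, F = 0, G = 25*sin(u)^2, L = -5*sin(u)/Abs(sin(u)), M = 0, N = -5*sin(u)^3/Abs(sin(u)), assemble
  H = (EN − 2FM + GL) / (2(EG − F²)) = -sin(u)/(5*Abs(sin(u))).
At (u, v) = (pi/6, -pi/6): H = -1/5.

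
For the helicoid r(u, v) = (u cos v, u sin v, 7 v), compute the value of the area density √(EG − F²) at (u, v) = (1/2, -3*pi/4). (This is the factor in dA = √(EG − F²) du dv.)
√(EG − F²)|_{(1/2, -3*pi/4)} = sqrt(197)/2

E = 1, F = 0, G = u^2 + 49, so EG − F² = u^2 + 49. Taking the positive square root: √(EG − F²) = sqrt(u^2 + 49). At (u, v) = (1/2, -3*pi/4): sqrt(197)/2.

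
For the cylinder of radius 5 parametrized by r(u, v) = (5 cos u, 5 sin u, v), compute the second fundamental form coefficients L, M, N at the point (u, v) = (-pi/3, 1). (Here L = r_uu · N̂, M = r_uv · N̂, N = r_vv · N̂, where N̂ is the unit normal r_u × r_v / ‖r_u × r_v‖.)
L = -5;  M = 0;  N = 0

Compute the unit normal N̂(u, v) = (cos(u), sin(u), 0), and the second partials r_uu, r_uv, r_vv. Take dot products:
  L(u, v) = r_uu · N̂ = -5,
  M(u, v) = r_uv · N̂ = 0,
  N(u, v) = r_vv · N̂ = 0.
Evaluating at (u, v) = (-pi/3, 1):
  L = -5, M = 0, N = 0.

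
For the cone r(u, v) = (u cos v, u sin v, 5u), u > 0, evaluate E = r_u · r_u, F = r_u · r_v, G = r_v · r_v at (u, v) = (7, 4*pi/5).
E = 26;  F = 0;  G = 49

Partials: r_u = (cos(v), sin(v), 5), r_v = (-u*sin(v), u*cos(v), 0). As functions of (u, v):
  E = r_u · r_u = 26,
  F = r_u · r_v = 0,
  G = r_v · r_v = u^2.
Evaluating at (u, v) = (7, 4*pi/5): E = 26, F = 0, G = 49.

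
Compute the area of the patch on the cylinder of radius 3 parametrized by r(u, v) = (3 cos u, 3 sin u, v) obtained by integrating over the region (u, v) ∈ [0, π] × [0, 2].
Area = 6*pi

Area = ∫∫ √(EG − F²) du dv with √(EG − F²) = 3. Integrating over [0, π] × [0, 2] gives 6*pi.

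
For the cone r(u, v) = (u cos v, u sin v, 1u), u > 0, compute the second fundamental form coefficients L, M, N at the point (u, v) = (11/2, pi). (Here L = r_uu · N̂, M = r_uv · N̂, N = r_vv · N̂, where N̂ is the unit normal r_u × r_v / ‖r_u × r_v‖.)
L = 0;  M = 0;  N = 11*sqrt(2)/4

Compute the unit normal N̂(u, v) = (-sqrt(2)*u*cos(v)/(2*Abs(u)), -sqrt(2)*u*sin(v)/(2*Abs(u)), sqrt(2)*u/(2*Abs(u))), and the second partials r_uu, r_uv, r_vv. Take dot products:
  L(u, v) = r_uu · N̂ = 0,
  M(u, v) = r_uv · N̂ = 0,
  N(u, v) = r_vv · N̂ = sqrt(2)*u^2/(2*Abs(u)).
Evaluating at (u, v) = (11/2, pi):
  L = 0, M = 0, N = 11*sqrt(2)/4.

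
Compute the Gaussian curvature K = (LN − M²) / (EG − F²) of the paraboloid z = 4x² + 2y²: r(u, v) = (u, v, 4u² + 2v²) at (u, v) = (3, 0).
K = 32/332929

Coefficients of the first fundamental form: E = 64*u^2 + 1, F = 32*u*v, G = 16*v^2 + 1.
Coefficients of the second fundamental form: L = 8/sqrt(64*u^2 + 16*v^2 + 1), M = 0, N = 4/sqrt(64*u^2 + 16*v^2 + 1).
Assemble K = (LN − M²)/(EG − F²) = 32/(4096*u^4 + 2048*u^2*v^2 + 128*u^2 + 256*v^4 + 32*v^2 + 1). At (u, v) = (3, 0): K = 32/332929.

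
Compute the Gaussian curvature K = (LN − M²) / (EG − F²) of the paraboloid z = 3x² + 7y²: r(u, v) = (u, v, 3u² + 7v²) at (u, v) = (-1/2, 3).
K = 21/786769

Coefficients of the first fundamental form: E = 36*u^2 + 1, F = 84*u*v, G = 196*v^2 + 1.
Coefficients of the second fundamental form: L = 6/sqrt(36*u^2 + 196*v^2 + 1), M = 0, N = 14/sqrt(36*u^2 + 196*v^2 + 1).
Assemble K = (LN − M²)/(EG − F²) = 84/(1296*u^4 + 14112*u^2*v^2 + 72*u^2 + 38416*v^4 + 392*v^2 + 1). At (u, v) = (-1/2, 3): K = 21/786769.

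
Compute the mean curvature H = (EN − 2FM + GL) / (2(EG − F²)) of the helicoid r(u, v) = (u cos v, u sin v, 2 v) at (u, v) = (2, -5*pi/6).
H = 0

With E = 1, F = 0, G = u^2 + 4, L = 0, M = -2/sqrt(u^2 + 4), N = 0, assemble
  H = (EN − 2FM + GL) / (2(EG − F²)) = 0.
At (u, v) = (2, -5*pi/6): H = 0.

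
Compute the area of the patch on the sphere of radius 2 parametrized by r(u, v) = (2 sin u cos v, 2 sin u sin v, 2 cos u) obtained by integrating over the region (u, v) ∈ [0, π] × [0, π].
Area = 8*pi

Area = ∫∫ √(EG − F²) du dv with √(EG − F²) = 4*Abs(sin(u)). Integrating over [0, π] × [0, π] gives 8*pi.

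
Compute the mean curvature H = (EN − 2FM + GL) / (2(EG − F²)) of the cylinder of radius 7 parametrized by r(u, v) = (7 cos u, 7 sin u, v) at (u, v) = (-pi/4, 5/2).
H = -1/14

With E = 49, F = 0, G = 1, L = -7, M = 0, N = 0, assemble
  H = (EN − 2FM + GL) / (2(EG − F²)) = -1/14.
At (u, v) = (-pi/4, 5/2): H = -1/14.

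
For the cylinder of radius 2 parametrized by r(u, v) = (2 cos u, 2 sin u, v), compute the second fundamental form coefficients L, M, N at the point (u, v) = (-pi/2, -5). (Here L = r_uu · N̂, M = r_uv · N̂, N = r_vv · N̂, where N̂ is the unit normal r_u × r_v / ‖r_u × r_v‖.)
L = -2;  M = 0;  N = 0

Compute the unit normal N̂(u, v) = (cos(u), sin(u), 0), and the second partials r_uu, r_uv, r_vv. Take dot products:
  L(u, v) = r_uu · N̂ = -2,
  M(u, v) = r_uv · N̂ = 0,
  N(u, v) = r_vv · N̂ = 0.
Evaluating at (u, v) = (-pi/2, -5):
  L = -2, M = 0, N = 0.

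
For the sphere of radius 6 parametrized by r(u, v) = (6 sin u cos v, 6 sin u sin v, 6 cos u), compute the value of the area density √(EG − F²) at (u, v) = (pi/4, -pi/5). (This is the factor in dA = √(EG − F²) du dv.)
√(EG − F²)|_{(pi/4, -pi/5)} = 18*sqrt(2)

E = 36, F = 0, G = 36*sin(u)^2, so EG − F² = 1296*sin(u)^2. Taking the positive square root: √(EG − F²) = 36*Abs(sin(u)). At (u, v) = (pi/4, -pi/5): 18*sqrt(2).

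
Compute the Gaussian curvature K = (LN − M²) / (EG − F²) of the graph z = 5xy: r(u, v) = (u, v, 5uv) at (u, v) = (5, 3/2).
K = -400/7447441

Coefficients of the first fundamental form: E = 25*v^2 + 1, F = 25*u*v, G = 25*u^2 + 1.
Coefficients of the second fundamental form: L = 0, M = 5/sqrt(25*u^2 + 25*v^2 + 1), N = 0.
Assemble K = (LN − M²)/(EG − F²) = -25/(625*u^4 + 1250*u^2*v^2 + 50*u^2 + 625*v^4 + 50*v^2 + 1). At (u, v) = (5, 3/2): K = -400/7447441.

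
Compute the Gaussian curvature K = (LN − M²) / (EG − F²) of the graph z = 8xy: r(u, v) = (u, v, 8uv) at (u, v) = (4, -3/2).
K = -64/1366561

Coefficients of the first fundamental form: E = 64*v^2 + 1, F = 64*u*v, G = 64*u^2 + 1.
Coefficients of the second fundamental form: L = 0, M = 8/sqrt(64*u^2 + 64*v^2 + 1), N = 0.
Assemble K = (LN − M²)/(EG − F²) = -64/(4096*u^4 + 8192*u^2*v^2 + 128*u^2 + 4096*v^4 + 128*v^2 + 1). At (u, v) = (4, -3/2): K = -64/1366561.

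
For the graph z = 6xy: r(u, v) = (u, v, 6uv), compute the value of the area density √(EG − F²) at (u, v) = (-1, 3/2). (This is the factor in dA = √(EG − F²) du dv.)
√(EG − F²)|_{(-1, 3/2)} = sqrt(118)

E = 36*v^2 + 1, F = 36*u*v, G = 36*u^2 + 1, so EG − F² = 36*u^2 + 36*v^2 + 1. Taking the positive square root: √(EG − F²) = sqrt(36*u^2 + 36*v^2 + 1). At (u, v) = (-1, 3/2): sqrt(118).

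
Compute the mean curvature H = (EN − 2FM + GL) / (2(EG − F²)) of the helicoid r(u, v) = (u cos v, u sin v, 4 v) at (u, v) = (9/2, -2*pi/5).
H = 0

With E = 1, F = 0, G = u^2 + 16, L = 0, M = -4/sqrt(u^2 + 16), N = 0, assemble
  H = (EN − 2FM + GL) / (2(EG − F²)) = 0.
At (u, v) = (9/2, -2*pi/5): H = 0.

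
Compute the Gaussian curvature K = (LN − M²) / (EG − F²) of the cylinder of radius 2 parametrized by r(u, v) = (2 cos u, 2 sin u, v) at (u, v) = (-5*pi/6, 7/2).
K = 0

Coefficients of the first fundamental form: E = 4, F = 0, G = 1.
Coefficients of the second fundamental form: L = -2, M = 0, N = 0.
Assemble K = (LN − M²)/(EG − F²) = 0. At (u, v) = (-5*pi/6, 7/2): K = 0.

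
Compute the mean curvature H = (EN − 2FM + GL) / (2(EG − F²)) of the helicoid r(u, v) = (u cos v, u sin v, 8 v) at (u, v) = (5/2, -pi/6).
H = 0

With E = 1, F = 0, G = u^2 + 64, L = 0, M = -8/sqrt(u^2 + 64), N = 0, assemble
  H = (EN − 2FM + GL) / (2(EG − F²)) = 0.
At (u, v) = (5/2, -pi/6): H = 0.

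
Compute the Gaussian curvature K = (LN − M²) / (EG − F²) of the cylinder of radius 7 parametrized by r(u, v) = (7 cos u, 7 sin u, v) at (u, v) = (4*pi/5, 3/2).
K = 0

Coefficients of the first fundamental form: E = 49, F = 0, G = 1.
Coefficients of the second fundamental form: L = -7, M = 0, N = 0.
Assemble K = (LN − M²)/(EG − F²) = 0. At (u, v) = (4*pi/5, 3/2): K = 0.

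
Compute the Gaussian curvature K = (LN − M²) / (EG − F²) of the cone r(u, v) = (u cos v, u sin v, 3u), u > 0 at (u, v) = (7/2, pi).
K = 0

Coefficients of the first fundamental form: E = 10, F = 0, G = u^2.
Coefficients of the second fundamental form: L = 0, M = 0, N = 3*sqrt(10)*u^2/(10*Abs(u)).
Assemble K = (LN − M²)/(EG − F²) = 0. At (u, v) = (7/2, pi): K = 0.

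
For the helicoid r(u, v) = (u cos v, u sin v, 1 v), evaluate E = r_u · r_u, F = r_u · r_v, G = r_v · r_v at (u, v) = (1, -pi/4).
E = 1;  F = 0;  G = 2

Partials: r_u = (cos(v), sin(v), 0), r_v = (-u*sin(v), u*cos(v), 1). As functions of (u, v):
  E = r_u · r_u = 1,
  F = r_u · r_v = 0,
  G = r_v · r_v = u^2 + 1.
Evaluating at (u, v) = (1, -pi/4): E = 1, F = 0, G = 2.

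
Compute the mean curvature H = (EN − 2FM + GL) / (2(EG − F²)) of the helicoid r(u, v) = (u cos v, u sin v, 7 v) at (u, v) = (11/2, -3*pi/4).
H = 0

With E = 1, F = 0, G = u^2 + 49, L = 0, M = -7/sqrt(u^2 + 49), N = 0, assemble
  H = (EN − 2FM + GL) / (2(EG − F²)) = 0.
At (u, v) = (11/2, -3*pi/4): H = 0.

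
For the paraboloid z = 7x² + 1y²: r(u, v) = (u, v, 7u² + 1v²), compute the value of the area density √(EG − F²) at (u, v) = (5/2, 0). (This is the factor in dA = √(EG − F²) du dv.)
√(EG − F²)|_{(5/2, 0)} = sqrt(1226)

E = 196*u^2 + 1, F = 28*u*v, G = 4*v^2 + 1, so EG − F² = 196*u^2 + 4*v^2 + 1. Taking the positive square root: √(EG − F²) = sqrt(196*u^2 + 4*v^2 + 1). At (u, v) = (5/2, 0): sqrt(1226).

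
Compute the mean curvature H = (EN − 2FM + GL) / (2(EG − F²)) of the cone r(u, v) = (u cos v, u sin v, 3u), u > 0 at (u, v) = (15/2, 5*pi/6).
H = sqrt(10)/50

With E = 10, F = 0, G = u^2, L = 0, M = 0, N = 3*sqrt(10)*u^2/(10*Abs(u)), assemble
  H = (EN − 2FM + GL) / (2(EG − F²)) = 3*sqrt(10)/(20*Abs(u)).
At (u, v) = (15/2, 5*pi/6): H = sqrt(10)/50.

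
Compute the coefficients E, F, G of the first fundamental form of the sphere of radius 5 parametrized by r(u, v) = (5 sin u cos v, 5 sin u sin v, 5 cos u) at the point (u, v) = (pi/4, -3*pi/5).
E = 25;  F = 0;  G = 25/2

Partials: r_u = (5*cos(u)*cos(v), 5*sin(v)*cos(u), -5*sin(u)), r_v = (-5*sin(u)*sin(v), 5*sin(u)*cos(v), 0). As functions of (u, v):
  E = r_u · r_u = 25,
  F = r_u · r_v = 0,
  G = r_v · r_v = 25*sin(u)^2.
Evaluating at (u, v) = (pi/4, -3*pi/5): E = 25, F = 0, G = 25/2.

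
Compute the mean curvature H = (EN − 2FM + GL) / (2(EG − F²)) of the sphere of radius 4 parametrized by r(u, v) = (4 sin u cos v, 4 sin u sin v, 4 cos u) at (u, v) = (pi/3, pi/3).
H = -1/4

With E = 16, F = 0, G = 16*sin(u)^2, L = -4*sin(u)/Abs(sin(u)), M = 0, N = -4*sin(u)^3/Abs(sin(u)), assemble
  H = (EN − 2FM + GL) / (2(EG − F²)) = -sin(u)/(4*Abs(sin(u))).
At (u, v) = (pi/3, pi/3): H = -1/4.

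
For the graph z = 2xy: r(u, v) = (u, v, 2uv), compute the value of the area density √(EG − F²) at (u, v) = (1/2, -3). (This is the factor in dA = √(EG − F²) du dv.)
√(EG − F²)|_{(1/2, -3)} = sqrt(38)

E = 4*v^2 + 1, F = 4*u*v, G = 4*u^2 + 1, so EG − F² = 4*u^2 + 4*v^2 + 1. Taking the positive square root: √(EG − F²) = sqrt(4*u^2 + 4*v^2 + 1). At (u, v) = (1/2, -3): sqrt(38).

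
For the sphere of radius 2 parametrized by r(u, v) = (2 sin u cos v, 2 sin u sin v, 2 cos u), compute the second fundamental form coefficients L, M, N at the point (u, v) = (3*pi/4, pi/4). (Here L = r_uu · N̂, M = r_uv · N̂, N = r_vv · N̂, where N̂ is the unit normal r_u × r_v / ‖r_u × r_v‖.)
L = -2;  M = 0;  N = -1

Compute the unit normal N̂(u, v) = (sin(u)^2*cos(v)/Abs(sin(u)), sin(u)^2*sin(v)/Abs(sin(u)), sin(2*u)/(2*Abs(sin(u)))), and the second partials r_uu, r_uv, r_vv. Take dot products:
  L(u, v) = r_uu · N̂ = -2*sin(u)/Abs(sin(u)),
  M(u, v) = r_uv · N̂ = 0,
  N(u, v) = r_vv · N̂ = -2*sin(u)^3/Abs(sin(u)).
Evaluating at (u, v) = (3*pi/4, pi/4):
  L = -2, M = 0, N = -1.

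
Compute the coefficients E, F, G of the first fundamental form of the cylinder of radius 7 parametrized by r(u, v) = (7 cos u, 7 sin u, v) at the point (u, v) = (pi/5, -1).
E = 49;  F = 0;  G = 1

Partials: r_u = (-7*sin(u), 7*cos(u), 0), r_v = (0, 0, 1). As functions of (u, v):
  E = r_u · r_u = 49,
  F = r_u · r_v = 0,
  G = r_v · r_v = 1.
Evaluating at (u, v) = (pi/5, -1): E = 49, F = 0, G = 1.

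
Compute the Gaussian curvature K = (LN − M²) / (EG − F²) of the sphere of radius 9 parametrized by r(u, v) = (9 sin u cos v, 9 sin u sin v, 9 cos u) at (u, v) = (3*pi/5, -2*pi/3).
K = 1/81

Coefficients of the first fundamental form: E = 81, F = 0, G = 81*sin(u)^2.
Coefficients of the second fundamental form: L = -9*sin(u)/Abs(sin(u)), M = 0, N = -9*sin(u)^3/Abs(sin(u)).
Assemble K = (LN − M²)/(EG − F²) = 1/81. At (u, v) = (3*pi/5, -2*pi/3): K = 1/81.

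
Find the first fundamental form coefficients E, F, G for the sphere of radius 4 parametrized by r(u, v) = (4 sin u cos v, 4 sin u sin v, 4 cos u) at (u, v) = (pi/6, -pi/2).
E = 16;  F = 0;  G = 4

Partials: r_u = (4*cos(u)*cos(v), 4*sin(v)*cos(u), -4*sin(u)), r_v = (-4*sin(u)*sin(v), 4*sin(u)*cos(v), 0). As functions of (u, v):
  E = r_u · r_u = 16,
  F = r_u · r_v = 0,
  G = r_v · r_v = 16*sin(u)^2.
Evaluating at (u, v) = (pi/6, -pi/2): E = 16, F = 0, G = 4.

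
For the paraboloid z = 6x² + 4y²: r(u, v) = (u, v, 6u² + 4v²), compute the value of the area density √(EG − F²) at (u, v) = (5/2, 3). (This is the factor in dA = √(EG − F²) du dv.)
√(EG − F²)|_{(5/2, 3)} = sqrt(1477)

E = 144*u^2 + 1, F = 96*u*v, G = 64*v^2 + 1, so EG − F² = 144*u^2 + 64*v^2 + 1. Taking the positive square root: √(EG − F²) = sqrt(144*u^2 + 64*v^2 + 1). At (u, v) = (5/2, 3): sqrt(1477).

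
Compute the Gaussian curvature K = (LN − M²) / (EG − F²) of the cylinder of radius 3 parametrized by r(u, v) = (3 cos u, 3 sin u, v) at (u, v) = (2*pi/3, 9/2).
K = 0

Coefficients of the first fundamental form: E = 9, F = 0, G = 1.
Coefficients of the second fundamental form: L = -3, M = 0, N = 0.
Assemble K = (LN − M²)/(EG − F²) = 0. At (u, v) = (2*pi/3, 9/2): K = 0.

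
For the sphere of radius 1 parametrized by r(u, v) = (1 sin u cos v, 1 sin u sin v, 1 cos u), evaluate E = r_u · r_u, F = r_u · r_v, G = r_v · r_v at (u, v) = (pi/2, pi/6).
E = 1;  F = 0;  G = 1

Partials: r_u = (cos(u)*cos(v), sin(v)*cos(u), -sin(u)), r_v = (-sin(u)*sin(v), sin(u)*cos(v), 0). As functions of (u, v):
  E = r_u · r_u = 1,
  F = r_u · r_v = 0,
  G = r_v · r_v = sin(u)^2.
Evaluating at (u, v) = (pi/2, pi/6): E = 1, F = 0, G = 1.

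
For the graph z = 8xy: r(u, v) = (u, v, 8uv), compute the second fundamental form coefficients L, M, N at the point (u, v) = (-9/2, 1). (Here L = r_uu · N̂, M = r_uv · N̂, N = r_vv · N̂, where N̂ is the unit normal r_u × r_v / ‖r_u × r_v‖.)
L = 0;  M = 8*sqrt(1361)/1361;  N = 0

Compute the unit normal N̂(u, v) = (-8*v/sqrt(64*u^2 + 64*v^2 + 1), -8*u/sqrt(64*u^2 + 64*v^2 + 1), 1/sqrt(64*u^2 + 64*v^2 + 1)), and the second partials r_uu, r_uv, r_vv. Take dot products:
  L(u, v) = r_uu · N̂ = 0,
  M(u, v) = r_uv · N̂ = 8/sqrt(64*u^2 + 64*v^2 + 1),
  N(u, v) = r_vv · N̂ = 0.
Evaluating at (u, v) = (-9/2, 1):
  L = 0, M = 8*sqrt(1361)/1361, N = 0.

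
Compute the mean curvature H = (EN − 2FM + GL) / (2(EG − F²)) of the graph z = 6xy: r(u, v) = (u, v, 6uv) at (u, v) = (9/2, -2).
H = 486*sqrt(874)/190969

With E = 36*v^2 + 1, F = 36*u*v, G = 36*u^2 + 1, L = 0, M = 6/sqrt(36*u^2 + 36*v^2 + 1), N = 0, assemble
  H = (EN − 2FM + GL) / (2(EG − F²)) = -216*u*v/(36*u^2 + 36*v^2 + 1)^(3/2).
At (u, v) = (9/2, -2): H = 486*sqrt(874)/190969.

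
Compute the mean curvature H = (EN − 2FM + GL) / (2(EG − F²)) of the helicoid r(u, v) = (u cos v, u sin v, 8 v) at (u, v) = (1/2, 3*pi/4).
H = 0

With E = 1, F = 0, G = u^2 + 64, L = 0, M = -8/sqrt(u^2 + 64), N = 0, assemble
  H = (EN − 2FM + GL) / (2(EG − F²)) = 0.
At (u, v) = (1/2, 3*pi/4): H = 0.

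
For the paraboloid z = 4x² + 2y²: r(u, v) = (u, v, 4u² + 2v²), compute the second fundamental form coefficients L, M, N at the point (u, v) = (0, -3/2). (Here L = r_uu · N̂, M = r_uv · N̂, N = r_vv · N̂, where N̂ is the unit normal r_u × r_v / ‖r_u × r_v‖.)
L = 8*sqrt(37)/37;  M = 0;  N = 4*sqrt(37)/37

Compute the unit normal N̂(u, v) = (-8*u/sqrt(64*u^2 + 16*v^2 + 1), -4*v/sqrt(64*u^2 + 16*v^2 + 1), 1/sqrt(64*u^2 + 16*v^2 + 1)), and the second partials r_uu, r_uv, r_vv. Take dot products:
  L(u, v) = r_uu · N̂ = 8/sqrt(64*u^2 + 16*v^2 + 1),
  M(u, v) = r_uv · N̂ = 0,
  N(u, v) = r_vv · N̂ = 4/sqrt(64*u^2 + 16*v^2 + 1).
Evaluating at (u, v) = (0, -3/2):
  L = 8*sqrt(37)/37, M = 0, N = 4*sqrt(37)/37.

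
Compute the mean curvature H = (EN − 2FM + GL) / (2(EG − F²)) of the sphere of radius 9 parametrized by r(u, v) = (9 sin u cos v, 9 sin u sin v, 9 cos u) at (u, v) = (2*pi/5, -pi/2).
H = -1/9

With E = 81, F = 0, G = 81*sin(u)^2, L = -9*sin(u)/Abs(sin(u)), M = 0, N = -9*sin(u)^3/Abs(sin(u)), assemble
  H = (EN − 2FM + GL) / (2(EG − F²)) = -sin(u)/(9*Abs(sin(u))).
At (u, v) = (2*pi/5, -pi/2): H = -1/9.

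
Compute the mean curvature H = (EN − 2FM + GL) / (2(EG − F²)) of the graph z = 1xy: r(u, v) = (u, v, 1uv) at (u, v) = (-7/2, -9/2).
H = -63*sqrt(134)/8978

With E = v^2 + 1, F = u*v, G = u^2 + 1, L = 0, M = 1/sqrt(u^2 + v^2 + 1), N = 0, assemble
  H = (EN − 2FM + GL) / (2(EG − F²)) = -u*v/(u^2 + v^2 + 1)^(3/2).
At (u, v) = (-7/2, -9/2): H = -63*sqrt(134)/8978.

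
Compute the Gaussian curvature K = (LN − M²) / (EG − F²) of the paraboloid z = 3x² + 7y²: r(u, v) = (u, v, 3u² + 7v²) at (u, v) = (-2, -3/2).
K = 21/85849

Coefficients of the first fundamental form: E = 36*u^2 + 1, F = 84*u*v, G = 196*v^2 + 1.
Coefficients of the second fundamental form: L = 6/sqrt(36*u^2 + 196*v^2 + 1), M = 0, N = 14/sqrt(36*u^2 + 196*v^2 + 1).
Assemble K = (LN − M²)/(EG − F²) = 84/(1296*u^4 + 14112*u^2*v^2 + 72*u^2 + 38416*v^4 + 392*v^2 + 1). At (u, v) = (-2, -3/2): K = 21/85849.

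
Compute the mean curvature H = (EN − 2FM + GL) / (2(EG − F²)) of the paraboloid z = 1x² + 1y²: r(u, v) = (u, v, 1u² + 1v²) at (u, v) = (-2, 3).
H = 54*sqrt(53)/2809

With E = 4*u^2 + 1, F = 4*u*v, G = 4*v^2 + 1, L = 2/sqrt(4*u^2 + 4*v^2 + 1), M = 0, N = 2/sqrt(4*u^2 + 4*v^2 + 1), assemble
  H = (EN − 2FM + GL) / (2(EG − F²)) = 2*(2*u^2 + 2*v^2 + 1)/(4*u^2 + 4*v^2 + 1)^(3/2).
At (u, v) = (-2, 3): H = 54*sqrt(53)/2809.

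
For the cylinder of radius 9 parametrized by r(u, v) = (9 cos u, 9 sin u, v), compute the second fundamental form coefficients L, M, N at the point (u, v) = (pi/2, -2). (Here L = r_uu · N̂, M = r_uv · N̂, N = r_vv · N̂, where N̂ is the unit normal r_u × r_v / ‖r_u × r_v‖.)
L = -9;  M = 0;  N = 0

Compute the unit normal N̂(u, v) = (cos(u), sin(u), 0), and the second partials r_uu, r_uv, r_vv. Take dot products:
  L(u, v) = r_uu · N̂ = -9,
  M(u, v) = r_uv · N̂ = 0,
  N(u, v) = r_vv · N̂ = 0.
Evaluating at (u, v) = (pi/2, -2):
  L = -9, M = 0, N = 0.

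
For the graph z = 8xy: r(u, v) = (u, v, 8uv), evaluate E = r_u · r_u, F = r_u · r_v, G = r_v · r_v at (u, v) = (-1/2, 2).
E = 257;  F = -64;  G = 17

Partials: r_u = (1, 0, 8*v), r_v = (0, 1, 8*u). As functions of (u, v):
  E = r_u · r_u = 64*v^2 + 1,
  F = r_u · r_v = 64*u*v,
  G = r_v · r_v = 64*u^2 + 1.
Evaluating at (u, v) = (-1/2, 2): E = 257, F = -64, G = 17.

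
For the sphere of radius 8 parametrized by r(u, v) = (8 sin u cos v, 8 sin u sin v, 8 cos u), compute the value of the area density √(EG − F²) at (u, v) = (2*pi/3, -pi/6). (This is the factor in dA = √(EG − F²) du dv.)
√(EG − F²)|_{(2*pi/3, -pi/6)} = 32*sqrt(3)

E = 64, F = 0, G = 64*sin(u)^2, so EG − F² = 4096*sin(u)^2. Taking the positive square root: √(EG − F²) = 64*Abs(sin(u)). At (u, v) = (2*pi/3, -pi/6): 32*sqrt(3).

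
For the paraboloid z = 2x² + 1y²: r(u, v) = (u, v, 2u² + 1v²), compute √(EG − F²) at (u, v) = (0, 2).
√(EG − F²)|_{(0, 2)} = sqrt(17)

E = 16*u^2 + 1, F = 8*u*v, G = 4*v^2 + 1; EG − F² = 16*u^2 + 4*v^2 + 1; √(EG − F²) = sqrt(16*u^2 + 4*v^2 + 1). At the given point: sqrt(17).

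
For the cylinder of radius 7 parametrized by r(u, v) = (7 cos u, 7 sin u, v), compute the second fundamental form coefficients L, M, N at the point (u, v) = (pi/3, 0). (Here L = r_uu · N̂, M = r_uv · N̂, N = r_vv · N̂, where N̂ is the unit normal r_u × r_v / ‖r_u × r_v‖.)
L = -7;  M = 0;  N = 0

Compute the unit normal N̂(u, v) = (cos(u), sin(u), 0), and the second partials r_uu, r_uv, r_vv. Take dot products:
  L(u, v) = r_uu · N̂ = -7,
  M(u, v) = r_uv · N̂ = 0,
  N(u, v) = r_vv · N̂ = 0.
Evaluating at (u, v) = (pi/3, 0):
  L = -7, M = 0, N = 0.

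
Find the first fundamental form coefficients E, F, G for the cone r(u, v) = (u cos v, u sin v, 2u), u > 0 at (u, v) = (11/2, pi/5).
E = 5;  F = 0;  G = 121/4

Partials: r_u = (cos(v), sin(v), 2), r_v = (-u*sin(v), u*cos(v), 0). As functions of (u, v):
  E = r_u · r_u = 5,
  F = r_u · r_v = 0,
  G = r_v · r_v = u^2.
Evaluating at (u, v) = (11/2, pi/5): E = 5, F = 0, G = 121/4.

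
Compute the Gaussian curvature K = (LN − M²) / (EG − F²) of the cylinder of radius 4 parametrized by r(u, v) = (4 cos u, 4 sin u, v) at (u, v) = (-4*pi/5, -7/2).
K = 0

Coefficients of the first fundamental form: E = 16, F = 0, G = 1.
Coefficients of the second fundamental form: L = -4, M = 0, N = 0.
Assemble K = (LN − M²)/(EG − F²) = 0. At (u, v) = (-4*pi/5, -7/2): K = 0.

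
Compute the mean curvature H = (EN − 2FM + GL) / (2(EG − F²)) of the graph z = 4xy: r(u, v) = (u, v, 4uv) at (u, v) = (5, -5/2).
H = 800*sqrt(501)/251001

With E = 16*v^2 + 1, F = 16*u*v, G = 16*u^2 + 1, L = 0, M = 4/sqrt(16*u^2 + 16*v^2 + 1), N = 0, assemble
  H = (EN − 2FM + GL) / (2(EG − F²)) = -64*u*v/(16*u^2 + 16*v^2 + 1)^(3/2).
At (u, v) = (5, -5/2): H = 800*sqrt(501)/251001.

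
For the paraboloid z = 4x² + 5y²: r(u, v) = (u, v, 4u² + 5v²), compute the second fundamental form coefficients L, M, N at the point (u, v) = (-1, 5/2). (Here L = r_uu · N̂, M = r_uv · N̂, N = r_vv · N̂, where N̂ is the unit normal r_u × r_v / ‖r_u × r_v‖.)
L = 4*sqrt(690)/345;  M = 0;  N = sqrt(690)/69

Compute the unit normal N̂(u, v) = (-8*u/sqrt(64*u^2 + 100*v^2 + 1), -10*v/sqrt(64*u^2 + 100*v^2 + 1), 1/sqrt(64*u^2 + 100*v^2 + 1)), and the second partials r_uu, r_uv, r_vv. Take dot products:
  L(u, v) = r_uu · N̂ = 8/sqrt(64*u^2 + 100*v^2 + 1),
  M(u, v) = r_uv · N̂ = 0,
  N(u, v) = r_vv · N̂ = 10/sqrt(64*u^2 + 100*v^2 + 1).
Evaluating at (u, v) = (-1, 5/2):
  L = 4*sqrt(690)/345, M = 0, N = sqrt(690)/69.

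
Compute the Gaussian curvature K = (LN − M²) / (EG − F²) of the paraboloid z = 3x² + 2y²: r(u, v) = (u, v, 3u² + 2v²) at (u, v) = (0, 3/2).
K = 24/1369

Coefficients of the first fundamental form: E = 36*u^2 + 1, F = 24*u*v, G = 16*v^2 + 1.
Coefficients of the second fundamental form: L = 6/sqrt(36*u^2 + 16*v^2 + 1), M = 0, N = 4/sqrt(36*u^2 + 16*v^2 + 1).
Assemble K = (LN − M²)/(EG − F²) = 24/(1296*u^4 + 1152*u^2*v^2 + 72*u^2 + 256*v^4 + 32*v^2 + 1). At (u, v) = (0, 3/2): K = 24/1369.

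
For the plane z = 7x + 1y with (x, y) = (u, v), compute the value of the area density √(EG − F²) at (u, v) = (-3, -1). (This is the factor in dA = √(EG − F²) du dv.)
√(EG − F²)|_{(-3, -1)} = sqrt(51)

E = 50, F = 7, G = 2, so EG − F² = 51. Taking the positive square root: √(EG − F²) = sqrt(51). At (u, v) = (-3, -1): sqrt(51).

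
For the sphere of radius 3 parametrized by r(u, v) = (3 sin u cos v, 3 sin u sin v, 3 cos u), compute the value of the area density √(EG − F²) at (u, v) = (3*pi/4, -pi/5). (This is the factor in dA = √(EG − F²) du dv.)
√(EG − F²)|_{(3*pi/4, -pi/5)} = 9*sqrt(2)/2

E = 9, F = 0, G = 9*sin(u)^2, so EG − F² = 81*sin(u)^2. Taking the positive square root: √(EG − F²) = 9*Abs(sin(u)). At (u, v) = (3*pi/4, -pi/5): 9*sqrt(2)/2.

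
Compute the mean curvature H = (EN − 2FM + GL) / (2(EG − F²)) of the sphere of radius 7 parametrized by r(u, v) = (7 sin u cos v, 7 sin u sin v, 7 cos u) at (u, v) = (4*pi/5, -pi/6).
H = -1/7

With E = 49, F = 0, G = 49*sin(u)^2, L = -7*sin(u)/Abs(sin(u)), M = 0, N = -7*sin(u)^3/Abs(sin(u)), assemble
  H = (EN − 2FM + GL) / (2(EG − F²)) = -sin(u)/(7*Abs(sin(u))).
At (u, v) = (4*pi/5, -pi/6): H = -1/7.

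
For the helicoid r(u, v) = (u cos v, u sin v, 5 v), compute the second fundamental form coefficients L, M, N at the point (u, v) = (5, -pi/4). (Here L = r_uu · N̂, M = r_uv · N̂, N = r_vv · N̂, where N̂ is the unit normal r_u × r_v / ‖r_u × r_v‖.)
L = 0;  M = -sqrt(2)/2;  N = 0

Compute the unit normal N̂(u, v) = (5*sin(v)/sqrt(u^2 + 25), -5*cos(v)/sqrt(u^2 + 25), u/sqrt(u^2 + 25)), and the second partials r_uu, r_uv, r_vv. Take dot products:
  L(u, v) = r_uu · N̂ = 0,
  M(u, v) = r_uv · N̂ = -5/sqrt(u^2 + 25),
  N(u, v) = r_vv · N̂ = 0.
Evaluating at (u, v) = (5, -pi/4):
  L = 0, M = -sqrt(2)/2, N = 0.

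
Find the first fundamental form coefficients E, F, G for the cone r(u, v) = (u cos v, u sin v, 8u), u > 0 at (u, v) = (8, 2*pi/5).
E = 65;  F = 0;  G = 64

Partials: r_u = (cos(v), sin(v), 8), r_v = (-u*sin(v), u*cos(v), 0). As functions of (u, v):
  E = r_u · r_u = 65,
  F = r_u · r_v = 0,
  G = r_v · r_v = u^2.
Evaluating at (u, v) = (8, 2*pi/5): E = 65, F = 0, G = 64.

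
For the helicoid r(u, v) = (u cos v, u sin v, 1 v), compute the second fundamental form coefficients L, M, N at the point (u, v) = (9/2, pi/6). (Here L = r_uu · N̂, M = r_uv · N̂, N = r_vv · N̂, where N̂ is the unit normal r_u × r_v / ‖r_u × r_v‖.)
L = 0;  M = -2*sqrt(85)/85;  N = 0

Compute the unit normal N̂(u, v) = (sin(v)/sqrt(u^2 + 1), -cos(v)/sqrt(u^2 + 1), u/sqrt(u^2 + 1)), and the second partials r_uu, r_uv, r_vv. Take dot products:
  L(u, v) = r_uu · N̂ = 0,
  M(u, v) = r_uv · N̂ = -1/sqrt(u^2 + 1),
  N(u, v) = r_vv · N̂ = 0.
Evaluating at (u, v) = (9/2, pi/6):
  L = 0, M = -2*sqrt(85)/85, N = 0.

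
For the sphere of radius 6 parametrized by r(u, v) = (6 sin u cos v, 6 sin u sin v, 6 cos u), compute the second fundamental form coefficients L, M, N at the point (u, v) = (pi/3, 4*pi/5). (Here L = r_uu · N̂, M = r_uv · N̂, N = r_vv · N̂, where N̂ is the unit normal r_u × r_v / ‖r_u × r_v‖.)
L = -6;  M = 0;  N = -9/2

Compute the unit normal N̂(u, v) = (sin(u)^2*cos(v)/Abs(sin(u)), sin(u)^2*sin(v)/Abs(sin(u)), sin(2*u)/(2*Abs(sin(u)))), and the second partials r_uu, r_uv, r_vv. Take dot products:
  L(u, v) = r_uu · N̂ = -6*sin(u)/Abs(sin(u)),
  M(u, v) = r_uv · N̂ = 0,
  N(u, v) = r_vv · N̂ = -6*sin(u)^3/Abs(sin(u)).
Evaluating at (u, v) = (pi/3, 4*pi/5):
  L = -6, M = 0, N = -9/2.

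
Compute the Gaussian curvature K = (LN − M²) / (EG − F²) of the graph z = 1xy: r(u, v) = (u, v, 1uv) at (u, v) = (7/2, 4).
K = -16/13689

Coefficients of the first fundamental form: E = v^2 + 1, F = u*v, G = u^2 + 1.
Coefficients of the second fundamental form: L = 0, M = 1/sqrt(u^2 + v^2 + 1), N = 0.
Assemble K = (LN − M²)/(EG − F²) = 1/((u^2*v^2 - (u^2 + 1)*(v^2 + 1))*(u^2 + v^2 + 1)). At (u, v) = (7/2, 4): K = -16/13689.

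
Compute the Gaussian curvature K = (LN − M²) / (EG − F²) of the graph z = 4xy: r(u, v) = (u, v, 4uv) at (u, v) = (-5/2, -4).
K = -16/127449

Coefficients of the first fundamental form: E = 16*v^2 + 1, F = 16*u*v, G = 16*u^2 + 1.
Coefficients of the second fundamental form: L = 0, M = 4/sqrt(16*u^2 + 16*v^2 + 1), N = 0.
Assemble K = (LN − M²)/(EG − F²) = -16/(256*u^4 + 512*u^2*v^2 + 32*u^2 + 256*v^4 + 32*v^2 + 1). At (u, v) = (-5/2, -4): K = -16/127449.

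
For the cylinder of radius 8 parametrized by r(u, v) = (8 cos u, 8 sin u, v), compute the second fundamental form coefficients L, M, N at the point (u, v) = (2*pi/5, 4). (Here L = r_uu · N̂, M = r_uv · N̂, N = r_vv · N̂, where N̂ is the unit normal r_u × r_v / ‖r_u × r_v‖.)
L = -8;  M = 0;  N = 0

Compute the unit normal N̂(u, v) = (cos(u), sin(u), 0), and the second partials r_uu, r_uv, r_vv. Take dot products:
  L(u, v) = r_uu · N̂ = -8,
  M(u, v) = r_uv · N̂ = 0,
  N(u, v) = r_vv · N̂ = 0.
Evaluating at (u, v) = (2*pi/5, 4):
  L = -8, M = 0, N = 0.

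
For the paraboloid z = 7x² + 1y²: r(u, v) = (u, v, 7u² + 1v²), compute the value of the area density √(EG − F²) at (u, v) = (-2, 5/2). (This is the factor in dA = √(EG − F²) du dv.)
√(EG − F²)|_{(-2, 5/2)} = 9*sqrt(10)

E = 196*u^2 + 1, F = 28*u*v, G = 4*v^2 + 1, so EG − F² = 196*u^2 + 4*v^2 + 1. Taking the positive square root: √(EG − F²) = sqrt(196*u^2 + 4*v^2 + 1). At (u, v) = (-2, 5/2): 9*sqrt(10).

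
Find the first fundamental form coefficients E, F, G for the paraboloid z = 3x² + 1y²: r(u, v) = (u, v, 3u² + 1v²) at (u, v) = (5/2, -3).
E = 226;  F = -90;  G = 37

Partials: r_u = (1, 0, 6*u), r_v = (0, 1, 2*v). As functions of (u, v):
  E = r_u · r_u = 36*u^2 + 1,
  F = r_u · r_v = 12*u*v,
  G = r_v · r_v = 4*v^2 + 1.
Evaluating at (u, v) = (5/2, -3): E = 226, F = -90, G = 37.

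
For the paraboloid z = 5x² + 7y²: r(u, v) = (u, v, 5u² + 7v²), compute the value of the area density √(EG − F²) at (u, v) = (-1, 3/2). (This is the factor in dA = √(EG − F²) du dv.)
√(EG − F²)|_{(-1, 3/2)} = sqrt(542)

E = 100*u^2 + 1, F = 140*u*v, G = 196*v^2 + 1, so EG − F² = 100*u^2 + 196*v^2 + 1. Taking the positive square root: √(EG − F²) = sqrt(100*u^2 + 196*v^2 + 1). At (u, v) = (-1, 3/2): sqrt(542).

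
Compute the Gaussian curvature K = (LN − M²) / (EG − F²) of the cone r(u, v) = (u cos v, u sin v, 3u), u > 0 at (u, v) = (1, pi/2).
K = 0

Coefficients of the first fundamental form: E = 10, F = 0, G = u^2.
Coefficients of the second fundamental form: L = 0, M = 0, N = 3*sqrt(10)*u^2/(10*Abs(u)).
Assemble K = (LN − M²)/(EG − F²) = 0. At (u, v) = (1, pi/2): K = 0.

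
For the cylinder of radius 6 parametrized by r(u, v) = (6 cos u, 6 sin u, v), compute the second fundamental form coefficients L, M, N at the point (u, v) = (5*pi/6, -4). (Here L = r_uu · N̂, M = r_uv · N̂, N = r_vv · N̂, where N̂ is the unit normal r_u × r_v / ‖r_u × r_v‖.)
L = -6;  M = 0;  N = 0

Compute the unit normal N̂(u, v) = (cos(u), sin(u), 0), and the second partials r_uu, r_uv, r_vv. Take dot products:
  L(u, v) = r_uu · N̂ = -6,
  M(u, v) = r_uv · N̂ = 0,
  N(u, v) = r_vv · N̂ = 0.
Evaluating at (u, v) = (5*pi/6, -4):
  L = -6, M = 0, N = 0.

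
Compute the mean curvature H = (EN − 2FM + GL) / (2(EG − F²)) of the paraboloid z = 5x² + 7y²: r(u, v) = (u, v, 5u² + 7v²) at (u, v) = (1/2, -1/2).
H = 48*sqrt(3)/125

With E = 100*u^2 + 1, F = 140*u*v, G = 196*v^2 + 1, L = 10/sqrt(100*u^2 + 196*v^2 + 1), M = 0, N = 14/sqrt(100*u^2 + 196*v^2 + 1), assemble
  H = (EN − 2FM + GL) / (2(EG − F²)) = 4*(175*u^2 + 245*v^2 + 3)/(100*u^2 + 196*v^2 + 1)^(3/2).
At (u, v) = (1/2, -1/2): H = 48*sqrt(3)/125.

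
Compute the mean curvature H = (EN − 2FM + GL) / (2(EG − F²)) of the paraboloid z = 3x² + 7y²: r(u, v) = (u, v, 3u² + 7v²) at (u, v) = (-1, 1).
H = 850*sqrt(233)/54289

With E = 36*u^2 + 1, F = 84*u*v, G = 196*v^2 + 1, L = 6/sqrt(36*u^2 + 196*v^2 + 1), M = 0, N = 14/sqrt(36*u^2 + 196*v^2 + 1), assemble
  H = (EN − 2FM + GL) / (2(EG − F²)) = 2*(126*u^2 + 294*v^2 + 5)/(36*u^2 + 196*v^2 + 1)^(3/2).
At (u, v) = (-1, 1): H = 850*sqrt(233)/54289.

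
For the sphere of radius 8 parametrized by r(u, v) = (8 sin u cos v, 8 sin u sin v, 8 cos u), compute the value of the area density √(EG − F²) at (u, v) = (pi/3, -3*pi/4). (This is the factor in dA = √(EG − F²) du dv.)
√(EG − F²)|_{(pi/3, -3*pi/4)} = 32*sqrt(3)

E = 64, F = 0, G = 64*sin(u)^2, so EG − F² = 4096*sin(u)^2. Taking the positive square root: √(EG − F²) = 64*Abs(sin(u)). At (u, v) = (pi/3, -3*pi/4): 32*sqrt(3).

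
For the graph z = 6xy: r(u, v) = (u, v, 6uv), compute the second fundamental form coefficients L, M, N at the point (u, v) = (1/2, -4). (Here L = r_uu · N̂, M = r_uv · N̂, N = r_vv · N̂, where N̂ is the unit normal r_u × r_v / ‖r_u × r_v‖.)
L = 0;  M = 3*sqrt(586)/293;  N = 0

Compute the unit normal N̂(u, v) = (-6*v/sqrt(36*u^2 + 36*v^2 + 1), -6*u/sqrt(36*u^2 + 36*v^2 + 1), 1/sqrt(36*u^2 + 36*v^2 + 1)), and the second partials r_uu, r_uv, r_vv. Take dot products:
  L(u, v) = r_uu · N̂ = 0,
  M(u, v) = r_uv · N̂ = 6/sqrt(36*u^2 + 36*v^2 + 1),
  N(u, v) = r_vv · N̂ = 0.
Evaluating at (u, v) = (1/2, -4):
  L = 0, M = 3*sqrt(586)/293, N = 0.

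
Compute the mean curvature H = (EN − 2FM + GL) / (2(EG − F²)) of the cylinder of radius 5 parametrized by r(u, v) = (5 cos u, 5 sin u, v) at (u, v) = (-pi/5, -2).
H = -1/10

With E = 25, F = 0, G = 1, L = -5, M = 0, N = 0, assemble
  H = (EN − 2FM + GL) / (2(EG − F²)) = -1/10.
At (u, v) = (-pi/5, -2): H = -1/10.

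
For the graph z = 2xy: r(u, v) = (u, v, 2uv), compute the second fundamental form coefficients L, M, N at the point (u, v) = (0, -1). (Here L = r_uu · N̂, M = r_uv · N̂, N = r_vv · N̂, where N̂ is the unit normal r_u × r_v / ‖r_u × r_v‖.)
L = 0;  M = 2*sqrt(5)/5;  N = 0

Compute the unit normal N̂(u, v) = (-2*v/sqrt(4*u^2 + 4*v^2 + 1), -2*u/sqrt(4*u^2 + 4*v^2 + 1), 1/sqrt(4*u^2 + 4*v^2 + 1)), and the second partials r_uu, r_uv, r_vv. Take dot products:
  L(u, v) = r_uu · N̂ = 0,
  M(u, v) = r_uv · N̂ = 2/sqrt(4*u^2 + 4*v^2 + 1),
  N(u, v) = r_vv · N̂ = 0.
Evaluating at (u, v) = (0, -1):
  L = 0, M = 2*sqrt(5)/5, N = 0.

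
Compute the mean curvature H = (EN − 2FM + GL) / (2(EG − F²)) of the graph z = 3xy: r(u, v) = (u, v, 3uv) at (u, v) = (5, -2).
H = 135*sqrt(262)/34322

With E = 9*v^2 + 1, F = 9*u*v, G = 9*u^2 + 1, L = 0, M = 3/sqrt(9*u^2 + 9*v^2 + 1), N = 0, assemble
  H = (EN − 2FM + GL) / (2(EG − F²)) = -27*u*v/(9*u^2 + 9*v^2 + 1)^(3/2).
At (u, v) = (5, -2): H = 135*sqrt(262)/34322.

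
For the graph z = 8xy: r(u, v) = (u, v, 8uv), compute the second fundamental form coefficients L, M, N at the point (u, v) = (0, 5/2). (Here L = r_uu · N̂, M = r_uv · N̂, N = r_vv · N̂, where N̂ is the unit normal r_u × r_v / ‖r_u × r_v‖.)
L = 0;  M = 8*sqrt(401)/401;  N = 0

Compute the unit normal N̂(u, v) = (-8*v/sqrt(64*u^2 + 64*v^2 + 1), -8*u/sqrt(64*u^2 + 64*v^2 + 1), 1/sqrt(64*u^2 + 64*v^2 + 1)), and the second partials r_uu, r_uv, r_vv. Take dot products:
  L(u, v) = r_uu · N̂ = 0,
  M(u, v) = r_uv · N̂ = 8/sqrt(64*u^2 + 64*v^2 + 1),
  N(u, v) = r_vv · N̂ = 0.
Evaluating at (u, v) = (0, 5/2):
  L = 0, M = 8*sqrt(401)/401, N = 0.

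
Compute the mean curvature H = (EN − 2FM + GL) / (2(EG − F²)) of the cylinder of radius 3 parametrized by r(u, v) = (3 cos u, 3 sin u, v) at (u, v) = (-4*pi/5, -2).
H = -1/6

With E = 9, F = 0, G = 1, L = -3, M = 0, N = 0, assemble
  H = (EN − 2FM + GL) / (2(EG − F²)) = -1/6.
At (u, v) = (-4*pi/5, -2): H = -1/6.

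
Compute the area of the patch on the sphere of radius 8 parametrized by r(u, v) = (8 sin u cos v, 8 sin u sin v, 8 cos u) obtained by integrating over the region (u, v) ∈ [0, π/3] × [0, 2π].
Area = 64*pi

Area = ∫∫ √(EG − F²) du dv with √(EG − F²) = 64*Abs(sin(u)). Integrating over [0, π/3] × [0, 2π] gives 64*pi.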